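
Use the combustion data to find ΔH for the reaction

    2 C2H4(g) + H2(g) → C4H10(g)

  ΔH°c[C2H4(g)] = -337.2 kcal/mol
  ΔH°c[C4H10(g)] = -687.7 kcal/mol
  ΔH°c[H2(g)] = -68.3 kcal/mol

Using ΔH = Σ nΔHc°(reactants) − Σ nΔHc°(products):
= [2·(-337.2) + 1·(-68.3)] − [1·(-687.7)]
= -55.0 kcal/mol

ΔH = -55.0 kcal/mol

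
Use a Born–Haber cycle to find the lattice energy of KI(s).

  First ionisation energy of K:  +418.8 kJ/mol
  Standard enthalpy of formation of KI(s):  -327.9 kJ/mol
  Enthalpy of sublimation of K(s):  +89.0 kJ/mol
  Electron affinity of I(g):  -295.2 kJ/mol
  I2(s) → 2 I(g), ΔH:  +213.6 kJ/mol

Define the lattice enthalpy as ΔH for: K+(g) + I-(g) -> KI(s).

ΔHf° = 1·ΔHsub + 1·(ΣIE) + 1/2·D(I2) + 1·EA + U
-327.9 = 1·(+89.0) + 1·(+418.8) + 1/2·(+213.6) + 1·(-295.2) + U
U = -327.9 − (+319.4) = -647.3 kJ/mol

U = -647.3 kJ/mol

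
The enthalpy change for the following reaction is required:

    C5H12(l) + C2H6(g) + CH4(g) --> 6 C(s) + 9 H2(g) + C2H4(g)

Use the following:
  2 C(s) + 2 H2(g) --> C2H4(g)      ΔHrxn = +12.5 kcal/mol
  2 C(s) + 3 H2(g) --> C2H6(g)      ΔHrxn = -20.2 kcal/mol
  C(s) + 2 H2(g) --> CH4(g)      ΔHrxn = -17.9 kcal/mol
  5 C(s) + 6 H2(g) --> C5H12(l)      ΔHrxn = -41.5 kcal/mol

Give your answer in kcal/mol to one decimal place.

ΔHrxn = 92.1 kcal/mol

equation 1 as written: +12.5 kcal/mol
equation 2 reversed: +20.2 kcal/mol
equation 3 reversed: +17.9 kcal/mol
equation 4 reversed: +41.5 kcal/mol
Since enthalpy is a state function, ΔHrxn = (1)·(+12.5) + (-1)·(-20.2) + (-1)·(-17.9) + (-1)·(-41.5) = 92.1 kcal/mol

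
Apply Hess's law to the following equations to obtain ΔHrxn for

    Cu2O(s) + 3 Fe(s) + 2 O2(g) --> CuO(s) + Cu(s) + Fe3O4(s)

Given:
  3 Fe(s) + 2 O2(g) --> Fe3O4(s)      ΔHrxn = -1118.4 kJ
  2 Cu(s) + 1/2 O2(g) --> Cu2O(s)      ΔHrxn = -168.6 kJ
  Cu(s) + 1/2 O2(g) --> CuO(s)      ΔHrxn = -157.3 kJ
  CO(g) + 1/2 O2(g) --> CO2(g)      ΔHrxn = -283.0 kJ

equation 1 as written (Fe3O4(s) already on the product side): -1118.4 kJ
equation 2 reversed (reverse to put Cu2O(s) on the reactant side): +168.6 kJ
equation 3 as written (CuO(s) already on the product side): -157.3 kJ
equation 4: not needed (CO2(g) appears nowhere else).
Summing the manipulated equations, ΔHrxn = (-1118.4) + (+168.6) + (-157.3) = -1107.1 kJ

ΔHrxn = -1107.1 kJ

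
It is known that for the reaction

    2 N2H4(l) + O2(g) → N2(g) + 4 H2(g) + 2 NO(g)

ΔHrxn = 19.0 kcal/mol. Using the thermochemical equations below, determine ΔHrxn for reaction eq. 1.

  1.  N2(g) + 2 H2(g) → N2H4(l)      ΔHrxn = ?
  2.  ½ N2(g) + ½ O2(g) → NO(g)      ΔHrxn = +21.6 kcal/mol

ΔHrxn = 12.1 kcal/mol

eq. 1 reversed and × 2: contributes −2·x
eq. 2 × 2: (2)·(+21.6) = +43.2 kcal/mol
+19.0 = (+43.2) − 2·x
x = (+19.0 − (+43.2)) / (-2) = 12.1 kcal/mol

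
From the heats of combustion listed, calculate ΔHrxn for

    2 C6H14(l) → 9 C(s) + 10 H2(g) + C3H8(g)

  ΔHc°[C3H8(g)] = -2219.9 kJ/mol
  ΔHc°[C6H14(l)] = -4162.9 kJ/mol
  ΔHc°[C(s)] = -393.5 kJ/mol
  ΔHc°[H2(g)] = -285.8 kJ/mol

With combustion enthalpies, reactants minus products:
= [2·(-4162.9)] − [9·(-393.5) + 10·(-285.8) + 1·(-2219.9)]
= 293.6 kJ/mol

ΔHrxn = 293.6 kJ/mol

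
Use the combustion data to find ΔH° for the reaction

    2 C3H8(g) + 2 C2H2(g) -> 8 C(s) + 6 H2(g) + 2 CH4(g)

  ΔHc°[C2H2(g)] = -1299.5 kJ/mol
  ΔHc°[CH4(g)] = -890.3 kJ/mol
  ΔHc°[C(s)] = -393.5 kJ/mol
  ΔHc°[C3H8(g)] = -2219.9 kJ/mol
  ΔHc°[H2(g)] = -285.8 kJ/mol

ΔH° = -395.4 kJ/mol

Using ΔH = Σ nΔHc°(reactants) − Σ nΔHc°(products):
= [2·(-2219.9) + 2·(-1299.5)] − [8·(-393.5) + 6·(-285.8) + 2·(-890.3)]
= -395.4 kJ/mol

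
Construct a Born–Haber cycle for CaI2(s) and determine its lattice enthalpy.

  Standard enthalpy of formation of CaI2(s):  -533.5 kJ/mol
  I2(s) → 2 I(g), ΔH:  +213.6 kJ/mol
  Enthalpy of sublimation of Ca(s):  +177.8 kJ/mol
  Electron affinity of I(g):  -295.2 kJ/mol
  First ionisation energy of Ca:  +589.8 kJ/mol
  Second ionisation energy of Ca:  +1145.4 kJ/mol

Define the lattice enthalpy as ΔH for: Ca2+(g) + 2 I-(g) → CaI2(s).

ΔHf° = 1·ΔHsub + 1·(ΣIE) + 1·D(I2) + 2·EA + U
-533.5 = 1·(+177.8) + 1·(+1735.2) + 1·(+213.6) + 2·(-295.2) + U
U = -533.5 − (+1536.2) = -2069.7 kJ/mol

U = -2069.7 kJ/mol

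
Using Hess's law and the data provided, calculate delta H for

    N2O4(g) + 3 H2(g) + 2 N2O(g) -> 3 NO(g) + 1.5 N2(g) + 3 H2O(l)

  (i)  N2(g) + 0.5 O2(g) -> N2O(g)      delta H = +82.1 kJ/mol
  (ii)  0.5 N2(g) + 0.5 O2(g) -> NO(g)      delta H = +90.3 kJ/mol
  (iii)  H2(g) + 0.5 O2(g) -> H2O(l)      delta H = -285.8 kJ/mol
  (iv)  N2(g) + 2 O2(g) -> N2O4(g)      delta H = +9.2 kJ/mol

(i) reversed and × 2 (reverse to put N2O(g) on the reactant side; ×2 to match 2 N2O(g) in the target): (-2)·(+82.1) = -164.2 kJ/mol
(ii) × 3 (scale by 3 for the 3 NO(g)): (3)·(+90.3) = +270.9 kJ/mol
(iii) × 3 (scale by 3 for the 3 H2O(l)): (3)·(-285.8) = -857.4 kJ/mol
(iv) reversed (N2O4(g) must end up as a reactant): -9.2 kJ/mol
Since enthalpy is a state function, delta H = (-164.2) + (+270.9) + (-857.4) + (-9.2) = -759.9 kJ/mol

delta H = -759.9 kJ/mol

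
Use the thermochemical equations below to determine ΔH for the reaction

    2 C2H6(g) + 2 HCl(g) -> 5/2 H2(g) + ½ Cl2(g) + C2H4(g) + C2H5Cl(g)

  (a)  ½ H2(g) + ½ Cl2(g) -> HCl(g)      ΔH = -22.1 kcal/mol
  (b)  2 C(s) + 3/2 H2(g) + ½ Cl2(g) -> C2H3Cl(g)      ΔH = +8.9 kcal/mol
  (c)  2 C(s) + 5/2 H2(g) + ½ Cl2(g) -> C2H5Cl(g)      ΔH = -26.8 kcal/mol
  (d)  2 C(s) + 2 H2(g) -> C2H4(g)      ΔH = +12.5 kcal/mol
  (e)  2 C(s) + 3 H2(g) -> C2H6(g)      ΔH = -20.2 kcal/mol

ΔH = 70.3 kcal/mol

(a) reversed and × 2: (-2)·(-22.1) = +44.2 kcal/mol
(b): not needed.
(c) as written: -26.8 kcal/mol
(d) as written: +12.5 kcal/mol
(e) reversed and × 2: (-2)·(-20.2) = +40.4 kcal/mol
ΔH = (+44.2) + (-26.8) + (+12.5) + (+40.4) = 70.3 kcal/mol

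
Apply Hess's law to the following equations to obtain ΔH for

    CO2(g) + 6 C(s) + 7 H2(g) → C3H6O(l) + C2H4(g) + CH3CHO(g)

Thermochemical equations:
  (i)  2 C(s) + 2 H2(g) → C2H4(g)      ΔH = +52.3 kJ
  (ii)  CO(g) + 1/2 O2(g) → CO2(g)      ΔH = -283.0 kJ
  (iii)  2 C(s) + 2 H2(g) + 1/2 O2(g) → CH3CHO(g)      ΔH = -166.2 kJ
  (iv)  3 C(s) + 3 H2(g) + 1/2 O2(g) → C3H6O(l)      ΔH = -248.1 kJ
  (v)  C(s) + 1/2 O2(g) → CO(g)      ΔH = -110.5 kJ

ΔH = 31.5 kJ

(i) as written: +52.3 kJ
(ii) reversed: +283.0 kJ
(iii) as written: -166.2 kJ
(iv) as written: -248.1 kJ
(v) reversed: +110.5 kJ
ΔH = (1)·(+52.3) + (-1)·(-283.0) + (1)·(-166.2) + (1)·(-248.1) + (-1)·(-110.5) = 31.5 kJ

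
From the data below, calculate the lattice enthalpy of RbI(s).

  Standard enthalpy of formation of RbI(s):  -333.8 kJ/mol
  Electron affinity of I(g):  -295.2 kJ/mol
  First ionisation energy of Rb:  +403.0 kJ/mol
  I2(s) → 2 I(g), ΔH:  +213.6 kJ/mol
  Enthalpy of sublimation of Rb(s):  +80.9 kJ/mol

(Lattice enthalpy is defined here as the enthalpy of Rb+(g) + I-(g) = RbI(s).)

U = -629.3 kJ/mol

ΔHf° = 1·ΔHsub + 1·(ΣIE) + 1/2·D(I2) + 1·EA + U
-333.8 = 1·(+80.9) + 1·(+403.0) + 1/2·(+213.6) + 1·(-295.2) + U
U = -333.8 − (+295.5) = -629.3 kJ/mol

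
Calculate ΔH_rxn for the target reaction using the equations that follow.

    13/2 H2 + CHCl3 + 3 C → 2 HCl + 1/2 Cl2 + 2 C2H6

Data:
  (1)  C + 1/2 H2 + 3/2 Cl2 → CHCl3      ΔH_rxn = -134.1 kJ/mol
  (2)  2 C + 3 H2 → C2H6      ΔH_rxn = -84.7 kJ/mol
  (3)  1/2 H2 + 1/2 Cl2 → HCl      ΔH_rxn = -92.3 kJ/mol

ΔH_rxn = -219.9 kJ/mol

(1) reversed: +134.1 kJ/mol
(2) × 2: (2)·(-84.7) = -169.4 kJ/mol
(3) × 2: (2)·(-92.3) = -184.6 kJ/mol
ΔH_rxn = (-1)·(-134.1) + (2)·(-84.7) + (2)·(-92.3) = -219.9 kJ/mol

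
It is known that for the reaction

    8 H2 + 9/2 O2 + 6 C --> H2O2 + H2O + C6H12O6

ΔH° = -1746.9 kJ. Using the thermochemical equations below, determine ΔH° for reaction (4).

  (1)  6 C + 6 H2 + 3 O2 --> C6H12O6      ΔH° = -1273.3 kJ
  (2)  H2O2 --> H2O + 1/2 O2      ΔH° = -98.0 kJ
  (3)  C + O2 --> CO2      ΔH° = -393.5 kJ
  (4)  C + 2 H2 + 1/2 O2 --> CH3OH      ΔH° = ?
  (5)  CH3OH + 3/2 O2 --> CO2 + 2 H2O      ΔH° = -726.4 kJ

ΔH° = -238.7 kJ

(1) as written: -1273.3 kJ
(2) reversed: +98.0 kJ
(3) reversed: +393.5 kJ
(4) as written: contributes x
(5) as written: -726.4 kJ
-1746.9 = (-1273.3) + (+98.0) + (+393.5) + (-726.4) + x
x = (-1746.9 − (-1508.2)) / (1) = -238.7 kJ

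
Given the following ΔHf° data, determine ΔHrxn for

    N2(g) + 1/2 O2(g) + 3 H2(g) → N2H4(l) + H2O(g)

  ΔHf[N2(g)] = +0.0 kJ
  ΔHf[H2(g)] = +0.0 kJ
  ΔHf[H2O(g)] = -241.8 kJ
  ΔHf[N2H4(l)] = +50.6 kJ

ΔHrxn = -191.2 kJ

Products: 1·(+50.6) + 1·(-241.8) = -191.2
Reactants: 1·(+0.0) + 1/2·(+0.0) + 3·(+0.0) = +0.0
ΔHrxn = (-191.2) − (+0.0) = -191.2 kJ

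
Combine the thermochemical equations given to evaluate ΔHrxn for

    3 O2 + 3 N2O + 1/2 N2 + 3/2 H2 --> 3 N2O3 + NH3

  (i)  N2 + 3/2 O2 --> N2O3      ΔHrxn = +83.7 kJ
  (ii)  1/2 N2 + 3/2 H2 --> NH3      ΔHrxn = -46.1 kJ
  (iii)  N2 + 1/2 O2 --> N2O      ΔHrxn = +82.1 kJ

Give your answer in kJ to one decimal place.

(i) × 3 (scale by 3 for the 3 N2O3): (3)·(+83.7) = +251.1 kJ
(ii) as written (NH3 already on the product side): -46.1 kJ
(iii) reversed and × 3 (reverse to put N2O on the reactant side; ×3 to match 3 N2O in the target): (-3)·(+82.1) = -246.3 kJ
ΔHrxn = (3)·(+83.7) + (1)·(-46.1) + (-3)·(+82.1) = -41.3 kJ

ΔHrxn = -41.3 kJ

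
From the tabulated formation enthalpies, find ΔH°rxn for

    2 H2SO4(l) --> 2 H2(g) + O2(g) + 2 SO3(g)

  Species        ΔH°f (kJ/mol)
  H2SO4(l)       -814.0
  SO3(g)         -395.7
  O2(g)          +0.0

Products: 2·(+0.0) + 1·(+0.0) + 2·(-395.7) = -791.4
Reactants: 2·(-814.0) = -1628.0
ΔH°rxn = (-791.4) − (-1628.0) = 836.6 kJ/mol

ΔH°rxn = 836.6 kJ/mol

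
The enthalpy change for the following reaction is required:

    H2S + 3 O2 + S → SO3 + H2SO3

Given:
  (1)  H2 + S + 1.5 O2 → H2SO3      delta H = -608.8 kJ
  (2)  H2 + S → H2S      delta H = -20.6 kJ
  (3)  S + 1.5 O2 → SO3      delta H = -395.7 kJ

(1) as written: -608.8 kJ
(2) reversed: +20.6 kJ
(3) as written: -395.7 kJ
By Hess's law, delta H = (1)·(-608.8) + (-1)·(-20.6) + (1)·(-395.7) = -983.9 kJ

delta H = -983.9 kJ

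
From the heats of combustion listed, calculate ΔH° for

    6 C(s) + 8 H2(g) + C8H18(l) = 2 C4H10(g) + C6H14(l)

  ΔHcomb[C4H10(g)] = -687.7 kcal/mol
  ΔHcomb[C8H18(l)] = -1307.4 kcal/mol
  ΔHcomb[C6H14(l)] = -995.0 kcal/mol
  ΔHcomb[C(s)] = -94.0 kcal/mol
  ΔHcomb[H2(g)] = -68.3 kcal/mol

ΔH° = -47.4 kcal/mol

With combustion enthalpies, reactants minus products:
= [6·(-94.0) + 8·(-68.3) + 1·(-1307.4)] − [2·(-687.7) + 1·(-995.0)]
= -47.4 kcal/mol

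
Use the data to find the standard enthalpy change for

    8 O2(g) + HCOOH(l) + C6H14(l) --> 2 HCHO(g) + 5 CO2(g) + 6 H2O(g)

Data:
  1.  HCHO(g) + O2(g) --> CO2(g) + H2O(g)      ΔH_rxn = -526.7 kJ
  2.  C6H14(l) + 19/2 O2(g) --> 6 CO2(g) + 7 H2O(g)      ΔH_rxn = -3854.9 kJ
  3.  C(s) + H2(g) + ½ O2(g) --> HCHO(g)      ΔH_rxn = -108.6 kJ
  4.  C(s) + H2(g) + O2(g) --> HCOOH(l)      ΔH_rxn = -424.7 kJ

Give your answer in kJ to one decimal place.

eq. 1 reversed: +526.7 kJ
eq. 2 as written (C6H14(l) already on the reactant side): -3854.9 kJ
eq. 3 as written: -108.6 kJ
eq. 4 reversed (reverse to put HCOOH(l) on the reactant side): +424.7 kJ
Summing the manipulated equations, ΔH_rxn = (-1)·(-526.7) + (1)·(-3854.9) + (1)·(-108.6) + (-1)·(-424.7) = -3012.1 kJ

ΔH_rxn = -3012.1 kJ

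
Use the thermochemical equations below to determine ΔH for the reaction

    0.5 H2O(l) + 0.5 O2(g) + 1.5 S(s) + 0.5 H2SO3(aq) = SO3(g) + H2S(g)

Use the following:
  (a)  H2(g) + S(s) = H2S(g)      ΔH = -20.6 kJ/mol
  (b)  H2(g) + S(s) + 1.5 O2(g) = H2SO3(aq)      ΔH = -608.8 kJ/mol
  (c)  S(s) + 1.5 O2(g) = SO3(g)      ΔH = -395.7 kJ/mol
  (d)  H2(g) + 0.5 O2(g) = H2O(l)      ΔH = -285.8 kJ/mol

(a) as written: -20.6 kJ/mol
(b) reversed and × 1/2: (-1/2)·(-608.8) = +304.4 kJ/mol
(c) as written: -395.7 kJ/mol
(d) reversed and × 1/2: (-1/2)·(-285.8) = +142.9 kJ/mol
Since enthalpy is a state function, ΔH = (-20.6) + (+304.4) + (-395.7) + (+142.9) = 31.0 kJ/mol

ΔH = 31.0 kJ/mol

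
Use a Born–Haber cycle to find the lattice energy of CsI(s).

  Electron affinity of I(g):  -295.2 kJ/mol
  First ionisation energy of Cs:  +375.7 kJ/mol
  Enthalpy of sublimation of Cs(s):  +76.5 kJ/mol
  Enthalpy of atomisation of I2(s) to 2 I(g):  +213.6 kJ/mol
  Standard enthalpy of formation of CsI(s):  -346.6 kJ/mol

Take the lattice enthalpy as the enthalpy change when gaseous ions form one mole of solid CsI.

U = -610.4 kJ/mol

ΔHf° = 1·ΔHsub + 1·(ΣIE) + 1/2·D(I2) + 1·EA + U
-346.6 = 1·(+76.5) + 1·(+375.7) + 1/2·(+213.6) + 1·(-295.2) + U
U = -346.6 − (+263.8) = -610.4 kJ/mol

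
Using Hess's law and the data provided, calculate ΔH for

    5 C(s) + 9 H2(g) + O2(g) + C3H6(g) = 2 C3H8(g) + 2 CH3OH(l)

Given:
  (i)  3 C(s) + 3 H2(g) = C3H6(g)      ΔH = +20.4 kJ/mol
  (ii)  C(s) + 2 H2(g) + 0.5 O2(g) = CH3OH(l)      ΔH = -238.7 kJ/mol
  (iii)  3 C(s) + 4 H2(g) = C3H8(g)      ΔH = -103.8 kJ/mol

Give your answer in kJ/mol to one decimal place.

(i) reversed: -20.4 kJ/mol
(ii) × 2: (2)·(-238.7) = -477.4 kJ/mol
(iii) × 2: (2)·(-103.8) = -207.6 kJ/mol
Combining the equations, ΔH = (-20.4) + (-477.4) + (-207.6) = -705.4 kJ/mol

ΔH = -705.4 kJ/mol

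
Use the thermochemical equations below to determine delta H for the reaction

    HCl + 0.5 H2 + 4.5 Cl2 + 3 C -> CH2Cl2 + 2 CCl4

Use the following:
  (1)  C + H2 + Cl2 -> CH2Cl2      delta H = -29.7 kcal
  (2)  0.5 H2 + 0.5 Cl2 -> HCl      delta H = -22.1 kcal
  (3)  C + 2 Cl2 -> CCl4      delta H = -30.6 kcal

(1) as written: -29.7 kcal
(2) reversed: +22.1 kcal
(3) × 2: (2)·(-30.6) = -61.2 kcal
By Hess's law, delta H = (-29.7) + (+22.1) + (-61.2) = -68.8 kcal

delta H = -68.8 kcal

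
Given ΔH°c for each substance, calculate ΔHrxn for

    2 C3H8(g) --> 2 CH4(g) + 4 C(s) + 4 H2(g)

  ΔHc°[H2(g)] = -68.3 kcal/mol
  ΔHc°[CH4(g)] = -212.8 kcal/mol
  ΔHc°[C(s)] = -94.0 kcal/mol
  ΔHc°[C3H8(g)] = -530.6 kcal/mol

Using ΔH = Σ nΔHc°(reactants) − Σ nΔHc°(products):
= [2·(-530.6)] − [2·(-212.8) + 4·(-94.0) + 4·(-68.3)]
= 13.6 kcal/mol

ΔHrxn = 13.6 kcal/mol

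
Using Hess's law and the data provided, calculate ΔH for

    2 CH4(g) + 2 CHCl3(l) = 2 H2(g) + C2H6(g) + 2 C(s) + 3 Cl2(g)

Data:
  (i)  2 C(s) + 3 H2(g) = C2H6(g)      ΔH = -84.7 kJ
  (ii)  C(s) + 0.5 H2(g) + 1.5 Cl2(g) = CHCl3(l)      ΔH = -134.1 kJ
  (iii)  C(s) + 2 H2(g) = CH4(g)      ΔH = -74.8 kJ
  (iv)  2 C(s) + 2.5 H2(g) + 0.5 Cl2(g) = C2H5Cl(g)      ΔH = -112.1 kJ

(i) as written (C2H6(g) already on the product side): -84.7 kJ
(ii) reversed and × 2 (CHCl3(l) must end up as a reactant; scale by 2 for the 2 CHCl3(l)): (-2)·(-134.1) = +268.2 kJ
(iii) reversed and × 2 (CH4(g) must end up as a reactant; ×2 to match 2 CH4(g) in the target): (-2)·(-74.8) = +149.6 kJ
(iv): not needed (C2H5Cl(g) appears nowhere else).
Since enthalpy is a state function, ΔH = (-84.7) + (+268.2) + (+149.6) = 333.1 kJ

ΔH = 333.1 kJ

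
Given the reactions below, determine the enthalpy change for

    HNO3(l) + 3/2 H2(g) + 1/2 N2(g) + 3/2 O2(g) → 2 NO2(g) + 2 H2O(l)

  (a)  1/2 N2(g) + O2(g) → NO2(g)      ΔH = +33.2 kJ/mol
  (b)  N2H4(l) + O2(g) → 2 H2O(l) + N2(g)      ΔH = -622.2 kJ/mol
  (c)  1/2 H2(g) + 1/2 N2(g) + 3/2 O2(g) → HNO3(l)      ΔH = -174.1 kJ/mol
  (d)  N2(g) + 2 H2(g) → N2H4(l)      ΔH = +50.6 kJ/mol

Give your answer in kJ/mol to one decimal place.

(a) × 2 (×2 to match 2 NO2(g) in the target): (2)·(+33.2) = +66.4 kJ/mol
(b) as written (H2O(l) already on the product side): -622.2 kJ/mol
(c) reversed (reverse to put HNO3(l) on the reactant side): +174.1 kJ/mol
(d) as written: +50.6 kJ/mol
Combining the equations, ΔH = (2)·(+33.2) + (1)·(-622.2) + (-1)·(-174.1) + (1)·(+50.6) = -331.1 kJ/mol

ΔH = -331.1 kJ/mol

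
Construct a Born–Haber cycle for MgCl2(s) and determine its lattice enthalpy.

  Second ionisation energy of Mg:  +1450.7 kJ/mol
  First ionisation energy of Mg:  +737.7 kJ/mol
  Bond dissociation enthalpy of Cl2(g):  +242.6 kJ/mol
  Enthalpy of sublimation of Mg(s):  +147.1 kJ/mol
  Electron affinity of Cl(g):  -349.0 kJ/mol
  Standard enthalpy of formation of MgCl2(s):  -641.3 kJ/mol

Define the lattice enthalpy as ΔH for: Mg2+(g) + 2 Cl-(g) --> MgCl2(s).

U = -2521.4 kJ/mol

ΔHf° = 1·ΔHsub + 1·(ΣIE) + 1·D(Cl2) + 2·EA + U
-641.3 = 1·(+147.1) + 1·(+2188.4) + 1·(+242.6) + 2·(-349.0) + U
U = -641.3 − (+1880.1) = -2521.4 kJ/mol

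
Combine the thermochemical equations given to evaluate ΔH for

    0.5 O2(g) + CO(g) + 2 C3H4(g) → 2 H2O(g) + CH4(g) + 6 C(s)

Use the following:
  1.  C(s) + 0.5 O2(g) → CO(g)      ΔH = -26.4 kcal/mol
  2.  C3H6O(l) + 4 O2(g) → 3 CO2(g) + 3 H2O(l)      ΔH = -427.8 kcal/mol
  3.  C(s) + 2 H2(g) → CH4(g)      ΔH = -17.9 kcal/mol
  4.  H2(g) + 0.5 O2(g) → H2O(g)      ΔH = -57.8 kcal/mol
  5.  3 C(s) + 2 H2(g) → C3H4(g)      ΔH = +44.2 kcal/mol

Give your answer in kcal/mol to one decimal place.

eq. 1 reversed: +26.4 kcal/mol
eq. 2: not needed.
eq. 3 as written: -17.9 kcal/mol
eq. 4 × 2: (2)·(-57.8) = -115.6 kcal/mol
eq. 5 reversed and × 2: (-2)·(+44.2) = -88.4 kcal/mol
ΔH = (-1)·(-26.4) + (1)·(-17.9) + (2)·(-57.8) + (-2)·(+44.2) = -195.5 kcal/mol

ΔH = -195.5 kcal/mol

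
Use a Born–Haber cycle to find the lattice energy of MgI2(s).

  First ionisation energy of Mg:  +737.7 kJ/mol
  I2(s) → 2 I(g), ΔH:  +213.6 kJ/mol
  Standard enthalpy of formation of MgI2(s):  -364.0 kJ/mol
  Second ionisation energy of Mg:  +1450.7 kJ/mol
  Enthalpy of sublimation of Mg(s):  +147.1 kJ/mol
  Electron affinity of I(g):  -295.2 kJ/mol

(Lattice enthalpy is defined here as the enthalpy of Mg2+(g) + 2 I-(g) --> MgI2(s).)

U = -2322.7 kJ/mol

ΔHf° = 1·ΔHsub + 1·(ΣIE) + 1·D(I2) + 2·EA + U
-364.0 = 1·(+147.1) + 1·(+2188.4) + 1·(+213.6) + 2·(-295.2) + U
U = -364.0 − (+1958.7) = -2322.7 kJ/mol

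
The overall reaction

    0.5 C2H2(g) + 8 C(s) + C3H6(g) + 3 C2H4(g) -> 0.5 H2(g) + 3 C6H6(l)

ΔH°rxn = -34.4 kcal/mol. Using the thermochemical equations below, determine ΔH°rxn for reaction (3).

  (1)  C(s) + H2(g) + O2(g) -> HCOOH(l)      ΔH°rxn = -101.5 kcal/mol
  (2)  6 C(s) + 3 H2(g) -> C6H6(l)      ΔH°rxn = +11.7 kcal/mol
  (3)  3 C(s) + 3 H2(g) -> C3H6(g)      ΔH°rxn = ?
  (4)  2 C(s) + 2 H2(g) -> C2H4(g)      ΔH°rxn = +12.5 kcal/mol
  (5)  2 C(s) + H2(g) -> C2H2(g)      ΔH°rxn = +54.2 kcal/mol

ΔH°rxn = 4.9 kcal/mol

(1): not needed (HCOOH(l) appears nowhere else).
(2) × 3 (scale by 3 for the 3 C6H6(l)): (3)·(+11.7) = +35.1 kcal/mol
(3) reversed (reverse to put C3H6(g) on the reactant side): contributes −x
(4) reversed and × 3 (C2H4(g) must end up as a reactant; ×3 to match 3 C2H4(g) in the target): (-3)·(+12.5) = -37.5 kcal/mol
(5) reversed and × 1/2 (reverse to put C2H2(g) on the reactant side; scale by 1/2 for the 1/2 C2H2(g)): (-1/2)·(+54.2) = -27.1 kcal/mol
-34.4 = (+35.1) + (-37.5) + (-27.1) − x
x = (-34.4 − (-29.5)) / (-1) = 4.9 kcal/mol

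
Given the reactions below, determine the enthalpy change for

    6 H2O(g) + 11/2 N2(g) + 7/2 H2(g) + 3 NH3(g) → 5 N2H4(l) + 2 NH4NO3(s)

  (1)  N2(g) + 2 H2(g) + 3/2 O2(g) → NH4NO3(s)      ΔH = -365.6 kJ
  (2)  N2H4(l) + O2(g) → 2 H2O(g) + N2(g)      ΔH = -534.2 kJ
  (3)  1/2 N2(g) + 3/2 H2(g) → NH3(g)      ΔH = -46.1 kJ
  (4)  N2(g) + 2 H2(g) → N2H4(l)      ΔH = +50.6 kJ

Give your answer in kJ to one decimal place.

ΔH = 1110.9 kJ

(1) × 2: (2)·(-365.6) = -731.2 kJ
(2) reversed and × 3: (-3)·(-534.2) = +1602.6 kJ
(3) reversed and × 3: (-3)·(-46.1) = +138.3 kJ
(4) × 2: (2)·(+50.6) = +101.2 kJ
Since enthalpy is a state function, ΔH = (-731.2) + (+1602.6) + (+138.3) + (+101.2) = 1110.9 kJ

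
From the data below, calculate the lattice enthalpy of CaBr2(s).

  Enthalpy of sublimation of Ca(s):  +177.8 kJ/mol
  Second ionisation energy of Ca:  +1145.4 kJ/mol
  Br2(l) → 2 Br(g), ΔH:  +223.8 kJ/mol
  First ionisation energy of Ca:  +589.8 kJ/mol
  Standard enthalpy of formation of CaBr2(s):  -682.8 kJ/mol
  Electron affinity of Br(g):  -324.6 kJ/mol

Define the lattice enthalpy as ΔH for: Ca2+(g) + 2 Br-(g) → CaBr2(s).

U = -2170.4 kJ/mol

ΔHf° = 1·ΔHsub + 1·(ΣIE) + 1·D(Br2) + 2·EA + U
-682.8 = 1·(+177.8) + 1·(+1735.2) + 1·(+223.8) + 2·(-324.6) + U
U = -682.8 − (+1487.6) = -2170.4 kJ/mol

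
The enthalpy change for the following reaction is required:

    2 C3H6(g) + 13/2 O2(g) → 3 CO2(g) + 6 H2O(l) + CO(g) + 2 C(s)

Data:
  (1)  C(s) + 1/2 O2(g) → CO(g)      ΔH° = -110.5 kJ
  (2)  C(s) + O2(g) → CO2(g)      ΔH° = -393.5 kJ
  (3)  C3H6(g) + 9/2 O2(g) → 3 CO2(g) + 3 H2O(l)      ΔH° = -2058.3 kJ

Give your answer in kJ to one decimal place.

(1) as written: -110.5 kJ
(2) reversed and × 3: (-3)·(-393.5) = +1180.5 kJ
(3) × 2: (2)·(-2058.3) = -4116.6 kJ
ΔH° = (1)·(-110.5) + (-3)·(-393.5) + (2)·(-2058.3) = -3046.6 kJ

ΔH° = -3046.6 kJ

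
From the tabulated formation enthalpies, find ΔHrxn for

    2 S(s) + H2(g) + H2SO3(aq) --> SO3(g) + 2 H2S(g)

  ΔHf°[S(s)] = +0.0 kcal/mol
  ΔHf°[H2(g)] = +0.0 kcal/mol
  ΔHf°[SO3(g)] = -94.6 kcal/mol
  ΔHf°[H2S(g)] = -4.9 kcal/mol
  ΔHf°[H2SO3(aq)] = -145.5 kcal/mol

ΔHrxn = 41.1 kcal/mol

Products: 1·(-94.6) + 2·(-4.9) = -104.4
Reactants: 2·(+0.0) + 1·(+0.0) + 1·(-145.5) = -145.5
ΔHrxn = (-104.4) − (-145.5) = 41.1 kcal/mol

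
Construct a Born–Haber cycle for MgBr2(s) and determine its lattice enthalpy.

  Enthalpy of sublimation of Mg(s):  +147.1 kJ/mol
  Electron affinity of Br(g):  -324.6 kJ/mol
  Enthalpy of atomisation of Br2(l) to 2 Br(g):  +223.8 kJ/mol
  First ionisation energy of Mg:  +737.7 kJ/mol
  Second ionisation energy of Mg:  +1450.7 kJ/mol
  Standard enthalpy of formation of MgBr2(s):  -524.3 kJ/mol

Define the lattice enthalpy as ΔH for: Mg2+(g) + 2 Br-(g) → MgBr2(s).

ΔHf° = 1·ΔHsub + 1·(ΣIE) + 1·D(Br2) + 2·EA + U
-524.3 = 1·(+147.1) + 1·(+2188.4) + 1·(+223.8) + 2·(-324.6) + U
U = -524.3 − (+1910.1) = -2434.4 kJ/mol

U = -2434.4 kJ/mol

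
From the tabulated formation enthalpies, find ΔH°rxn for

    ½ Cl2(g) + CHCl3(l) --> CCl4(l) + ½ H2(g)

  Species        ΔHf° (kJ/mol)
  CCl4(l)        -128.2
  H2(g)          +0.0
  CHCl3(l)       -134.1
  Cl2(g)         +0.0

ΔH°rxn = 5.9 kJ/mol

ΔH°rxn = Σ nΔHf°(products) − Σ nΔHf°(reactants).
Products: 1·(-128.2) + 1/2·(+0.0) = -128.2
Reactants: 1/2·(+0.0) + 1·(-134.1) = -134.1
ΔH°rxn = (-128.2) − (-134.1) = 5.9 kJ/mol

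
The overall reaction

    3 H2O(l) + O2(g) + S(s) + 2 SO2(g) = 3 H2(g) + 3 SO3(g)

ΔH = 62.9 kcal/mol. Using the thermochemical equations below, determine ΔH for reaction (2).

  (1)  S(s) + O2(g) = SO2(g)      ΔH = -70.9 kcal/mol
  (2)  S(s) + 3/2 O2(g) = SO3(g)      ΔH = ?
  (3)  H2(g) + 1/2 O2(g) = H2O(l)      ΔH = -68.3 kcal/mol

ΔH = -94.6 kcal/mol

(1) reversed and × 2: (-2)·(-70.9) = +141.8 kcal/mol
(2) × 3: contributes 3·x
(3) reversed and × 3: (-3)·(-68.3) = +204.9 kcal/mol
+62.9 = (+141.8) + (+204.9) + 3·x
x = (+62.9 − (+346.7)) / (3) = -94.6 kcal/mol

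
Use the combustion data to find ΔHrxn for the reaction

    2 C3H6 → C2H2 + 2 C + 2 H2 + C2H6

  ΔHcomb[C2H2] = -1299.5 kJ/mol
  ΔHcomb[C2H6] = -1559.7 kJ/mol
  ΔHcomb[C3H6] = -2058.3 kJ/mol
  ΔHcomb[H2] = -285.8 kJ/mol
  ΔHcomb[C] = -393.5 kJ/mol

With combustion enthalpies, reactants minus products:
= [2·(-2058.3)] − [1·(-1299.5) + 2·(-393.5) + 2·(-285.8) + 1·(-1559.7)]
= 101.2 kJ/mol

ΔHrxn = 101.2 kJ/mol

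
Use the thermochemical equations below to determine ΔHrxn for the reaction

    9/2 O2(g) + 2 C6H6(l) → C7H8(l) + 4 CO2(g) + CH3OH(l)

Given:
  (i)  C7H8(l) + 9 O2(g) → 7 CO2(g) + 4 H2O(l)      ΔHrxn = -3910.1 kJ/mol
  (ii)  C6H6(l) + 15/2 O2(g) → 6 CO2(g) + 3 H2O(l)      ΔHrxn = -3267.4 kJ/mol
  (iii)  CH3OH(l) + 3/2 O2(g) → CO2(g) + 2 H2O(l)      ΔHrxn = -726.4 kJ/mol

ΔHrxn = -1898.3 kJ/mol

(i) reversed: +3910.1 kJ/mol
(ii) × 2: (2)·(-3267.4) = -6534.8 kJ/mol
(iii) reversed: +726.4 kJ/mol
ΔHrxn = (+3910.1) + (-6534.8) + (+726.4) = -1898.3 kJ/mol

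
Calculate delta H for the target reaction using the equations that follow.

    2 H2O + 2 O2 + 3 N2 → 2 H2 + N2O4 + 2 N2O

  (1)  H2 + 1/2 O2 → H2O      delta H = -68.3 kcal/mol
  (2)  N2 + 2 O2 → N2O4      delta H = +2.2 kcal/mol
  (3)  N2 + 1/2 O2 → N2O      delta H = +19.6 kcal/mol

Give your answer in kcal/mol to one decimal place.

(1) reversed and × 2: (-2)·(-68.3) = +136.6 kcal/mol
(2) as written: +2.2 kcal/mol
(3) × 2: (2)·(+19.6) = +39.2 kcal/mol
Summing the manipulated equations, delta H = (-2)·(-68.3) + (1)·(+2.2) + (2)·(+19.6) = 178.0 kcal/mol

delta H = 178.0 kcal/mol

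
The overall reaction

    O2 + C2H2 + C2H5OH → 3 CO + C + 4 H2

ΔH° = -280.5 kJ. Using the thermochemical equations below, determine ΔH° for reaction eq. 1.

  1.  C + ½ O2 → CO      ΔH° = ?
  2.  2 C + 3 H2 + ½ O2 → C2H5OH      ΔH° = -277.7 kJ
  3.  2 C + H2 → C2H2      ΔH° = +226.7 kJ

eq. 1 × 3 (×3 to match 3 CO in the target): contributes 3·x
eq. 2 reversed (C2H5OH must end up as a reactant): +277.7 kJ
eq. 3 reversed (reverse to put C2H2 on the reactant side): -226.7 kJ
-280.5 = (+277.7) + (-226.7) + 3·x
x = (-280.5 − (+51.0)) / (3) = -110.5 kJ

ΔH° = -110.5 kJ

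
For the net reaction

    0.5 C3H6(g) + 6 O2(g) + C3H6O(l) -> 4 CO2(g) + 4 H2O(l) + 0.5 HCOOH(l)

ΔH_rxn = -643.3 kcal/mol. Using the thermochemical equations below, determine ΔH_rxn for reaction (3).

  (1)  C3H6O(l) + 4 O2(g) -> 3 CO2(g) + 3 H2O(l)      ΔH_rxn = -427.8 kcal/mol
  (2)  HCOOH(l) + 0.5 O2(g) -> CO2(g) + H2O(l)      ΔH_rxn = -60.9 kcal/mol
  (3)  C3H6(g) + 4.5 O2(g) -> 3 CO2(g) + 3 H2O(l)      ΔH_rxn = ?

ΔH_rxn = -491.9 kcal/mol

(1) as written (C3H6O(l) already on the reactant side): -427.8 kcal/mol
(2) reversed and × 1/2 (HCOOH(l) must end up as a product; ×1/2 to match 1/2 HCOOH(l) in the target): (-1/2)·(-60.9) = +30.45 kcal/mol
(3) × 1/2 (scale by 1/2 for the 1/2 C3H6(g)): contributes 1/2·x
-643.3 = (-427.8) + (+30.45) + 1/2·x
x = (-643.3 − (-397.35)) / (1/2) = -491.9 kcal/mol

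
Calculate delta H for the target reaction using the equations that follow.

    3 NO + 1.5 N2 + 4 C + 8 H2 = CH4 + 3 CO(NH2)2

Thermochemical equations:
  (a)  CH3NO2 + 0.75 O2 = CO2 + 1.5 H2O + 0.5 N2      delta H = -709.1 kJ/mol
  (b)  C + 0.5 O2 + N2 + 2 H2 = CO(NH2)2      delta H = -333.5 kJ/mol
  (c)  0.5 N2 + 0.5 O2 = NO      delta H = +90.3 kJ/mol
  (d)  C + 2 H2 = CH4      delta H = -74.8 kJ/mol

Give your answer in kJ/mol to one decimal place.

(a): not needed.
(b) × 3: (3)·(-333.5) = -1000.5 kJ/mol
(c) reversed and × 3: (-3)·(+90.3) = -270.9 kJ/mol
(d) as written: -74.8 kJ/mol
Combining the equations, delta H = (-1000.5) + (-270.9) + (-74.8) = -1346.2 kJ/mol

delta H = -1346.2 kJ/mol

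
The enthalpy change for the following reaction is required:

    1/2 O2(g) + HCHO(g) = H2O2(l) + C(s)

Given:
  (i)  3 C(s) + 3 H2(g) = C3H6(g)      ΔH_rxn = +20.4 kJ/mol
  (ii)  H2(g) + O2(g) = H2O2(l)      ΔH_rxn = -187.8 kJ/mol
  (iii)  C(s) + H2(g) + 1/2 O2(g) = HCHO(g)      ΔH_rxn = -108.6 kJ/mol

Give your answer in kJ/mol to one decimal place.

ΔH_rxn = -79.2 kJ/mol

(i): not needed (C3H6(g) appears nowhere else).
(ii) as written (H2O2(l) already on the product side): -187.8 kJ/mol
(iii) reversed (HCHO(g) must end up as a reactant): +108.6 kJ/mol
Summing the manipulated equations, ΔH_rxn = (1)·(-187.8) + (-1)·(-108.6) = -79.2 kJ/mol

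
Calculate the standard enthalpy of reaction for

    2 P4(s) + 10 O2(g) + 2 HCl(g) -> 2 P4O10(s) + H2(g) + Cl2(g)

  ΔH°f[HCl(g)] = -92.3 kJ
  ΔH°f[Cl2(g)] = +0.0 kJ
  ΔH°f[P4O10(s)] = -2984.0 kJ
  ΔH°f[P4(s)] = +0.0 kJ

ΔHrxn = -5783.4 kJ

Products: 2·(-2984.0) + 1·(+0.0) + 1·(+0.0) = -5968.0
Reactants: 2·(+0.0) + 10·(+0.0) + 2·(-92.3) = -184.6
ΔHrxn = (-5968.0) − (-184.6) = -5783.4 kJ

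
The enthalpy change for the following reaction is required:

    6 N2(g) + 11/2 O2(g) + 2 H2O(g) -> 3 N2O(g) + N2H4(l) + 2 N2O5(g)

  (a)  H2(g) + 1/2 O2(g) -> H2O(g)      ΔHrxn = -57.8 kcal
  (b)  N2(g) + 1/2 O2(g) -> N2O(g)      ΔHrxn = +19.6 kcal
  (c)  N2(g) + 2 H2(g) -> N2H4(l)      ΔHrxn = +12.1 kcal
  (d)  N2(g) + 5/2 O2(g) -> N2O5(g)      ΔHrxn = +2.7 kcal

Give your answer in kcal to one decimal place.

ΔHrxn = 191.9 kcal

(a) reversed and × 2 (H2O(g) must end up as a reactant; ×2 to match 2 H2O(g) in the target): (-2)·(-57.8) = +115.6 kcal
(b) × 3 (×3 to match 3 N2O(g) in the target): (3)·(+19.6) = +58.8 kcal
(c) as written (N2H4(l) already on the product side): +12.1 kcal
(d) × 2 (scale by 2 for the 2 N2O5(g)): (2)·(+2.7) = +5.4 kcal
ΔHrxn = (+115.6) + (+58.8) + (+12.1) + (+5.4) = 191.9 kcal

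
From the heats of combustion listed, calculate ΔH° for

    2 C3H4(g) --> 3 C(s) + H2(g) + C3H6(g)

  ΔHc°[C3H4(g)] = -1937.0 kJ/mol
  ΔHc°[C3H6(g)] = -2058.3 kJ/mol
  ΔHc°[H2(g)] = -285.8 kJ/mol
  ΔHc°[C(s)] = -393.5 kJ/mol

ΔH° = -349.4 kJ/mol

With combustion enthalpies, reactants minus products:
= [2·(-1937.0)] − [3·(-393.5) + 1·(-285.8) + 1·(-2058.3)]
= -349.4 kJ/mol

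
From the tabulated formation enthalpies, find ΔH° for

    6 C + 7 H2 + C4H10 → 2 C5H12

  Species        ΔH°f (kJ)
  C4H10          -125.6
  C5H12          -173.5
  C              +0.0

ΔH°rxn = Σ nΔHf°(products) − Σ nΔHf°(reactants).
Products: 2·(-173.5) = -347.0
Reactants: 6·(+0.0) + 7·(+0.0) + 1·(-125.6) = -125.6
ΔH° = (-347.0) − (-125.6) = -221.4 kJ

ΔH° = -221.4 kJ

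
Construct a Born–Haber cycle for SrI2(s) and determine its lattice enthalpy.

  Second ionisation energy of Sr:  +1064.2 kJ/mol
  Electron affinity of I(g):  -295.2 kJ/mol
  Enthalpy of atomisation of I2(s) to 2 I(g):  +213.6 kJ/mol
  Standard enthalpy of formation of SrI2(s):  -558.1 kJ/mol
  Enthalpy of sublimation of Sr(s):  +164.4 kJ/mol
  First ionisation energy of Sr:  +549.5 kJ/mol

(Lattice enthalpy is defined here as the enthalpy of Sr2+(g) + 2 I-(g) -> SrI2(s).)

U = -1959.4 kJ/mol

ΔHf° = 1·ΔHsub + 1·(ΣIE) + 1·D(I2) + 2·EA + U
-558.1 = 1·(+164.4) + 1·(+1613.7) + 1·(+213.6) + 2·(-295.2) + U
U = -558.1 − (+1401.3) = -1959.4 kJ/mol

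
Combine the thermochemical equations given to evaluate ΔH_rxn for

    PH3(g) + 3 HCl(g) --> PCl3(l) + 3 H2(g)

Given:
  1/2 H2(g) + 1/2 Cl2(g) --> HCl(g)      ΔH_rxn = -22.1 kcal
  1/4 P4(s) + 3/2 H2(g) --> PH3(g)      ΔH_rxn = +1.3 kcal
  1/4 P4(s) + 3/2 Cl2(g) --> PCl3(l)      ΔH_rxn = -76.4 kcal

equation 1 reversed and × 3 (reverse to put HCl(g) on the reactant side; scale by 3 for the 3 HCl(g)): (-3)·(-22.1) = +66.3 kcal
equation 2 reversed (reverse to put PH3(g) on the reactant side): -1.3 kcal
equation 3 as written (PCl3(l) already on the product side): -76.4 kcal
ΔH_rxn = (+66.3) + (-1.3) + (-76.4) = -11.4 kcal

ΔH_rxn = -11.4 kcal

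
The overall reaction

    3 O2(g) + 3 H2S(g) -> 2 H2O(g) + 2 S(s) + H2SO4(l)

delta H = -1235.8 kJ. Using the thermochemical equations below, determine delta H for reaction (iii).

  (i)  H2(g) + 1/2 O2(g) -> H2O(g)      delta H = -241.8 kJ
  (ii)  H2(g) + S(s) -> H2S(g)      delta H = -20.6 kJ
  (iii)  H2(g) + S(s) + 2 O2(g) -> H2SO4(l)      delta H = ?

delta H = -814.0 kJ

(i) × 2: (2)·(-241.8) = -483.6 kJ
(ii) reversed and × 3: (-3)·(-20.6) = +61.8 kJ
(iii) as written: contributes x
-1235.8 = (-483.6) + (+61.8) + x
x = (-1235.8 − (-421.8)) / (1) = -814.0 kJ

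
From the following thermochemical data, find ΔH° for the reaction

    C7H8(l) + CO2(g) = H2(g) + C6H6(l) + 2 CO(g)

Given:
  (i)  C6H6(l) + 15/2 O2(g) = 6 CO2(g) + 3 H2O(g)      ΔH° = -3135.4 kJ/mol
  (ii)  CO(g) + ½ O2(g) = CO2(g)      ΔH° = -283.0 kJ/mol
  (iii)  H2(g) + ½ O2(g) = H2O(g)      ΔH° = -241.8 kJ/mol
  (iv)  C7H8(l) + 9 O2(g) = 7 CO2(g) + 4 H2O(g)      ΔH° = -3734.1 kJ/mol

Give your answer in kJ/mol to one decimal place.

ΔH° = 209.1 kJ/mol

(i) reversed (C6H6(l) must end up as a product): +3135.4 kJ/mol
(ii) reversed and × 2 (reverse to put CO(g) on the product side; scale by 2 for the 2 CO(g)): (-2)·(-283.0) = +566.0 kJ/mol
(iii) reversed (H2(g) must end up as a product): +241.8 kJ/mol
(iv) as written (C7H8(l) already on the reactant side): -3734.1 kJ/mol
Combining the equations, ΔH° = (-1)·(-3135.4) + (-2)·(-283.0) + (-1)·(-241.8) + (1)·(-3734.1) = 209.1 kJ/mol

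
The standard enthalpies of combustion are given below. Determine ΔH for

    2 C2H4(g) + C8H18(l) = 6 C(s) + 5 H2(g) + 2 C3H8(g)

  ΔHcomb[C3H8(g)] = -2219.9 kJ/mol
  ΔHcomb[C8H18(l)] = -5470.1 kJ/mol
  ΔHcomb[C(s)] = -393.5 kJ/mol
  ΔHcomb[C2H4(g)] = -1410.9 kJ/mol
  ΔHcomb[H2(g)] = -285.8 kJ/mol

ΔH = -62.1 kJ/mol

Using ΔH = Σ nΔHc°(reactants) − Σ nΔHc°(products):
= [2·(-1410.9) + 1·(-5470.1)] − [6·(-393.5) + 5·(-285.8) + 2·(-2219.9)]
= -62.1 kJ/mol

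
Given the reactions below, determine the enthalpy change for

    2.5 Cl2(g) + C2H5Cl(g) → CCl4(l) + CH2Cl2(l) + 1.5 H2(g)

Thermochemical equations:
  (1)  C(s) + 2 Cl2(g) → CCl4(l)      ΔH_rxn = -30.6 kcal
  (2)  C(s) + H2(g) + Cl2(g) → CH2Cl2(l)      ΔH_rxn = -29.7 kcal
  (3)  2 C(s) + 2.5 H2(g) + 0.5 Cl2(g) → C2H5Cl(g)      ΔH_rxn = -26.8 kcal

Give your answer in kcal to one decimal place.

(1) as written: -30.6 kcal
(2) as written: -29.7 kcal
(3) reversed: +26.8 kcal
ΔH_rxn = (1)·(-30.6) + (1)·(-29.7) + (-1)·(-26.8) = -33.5 kcal

ΔH_rxn = -33.5 kcal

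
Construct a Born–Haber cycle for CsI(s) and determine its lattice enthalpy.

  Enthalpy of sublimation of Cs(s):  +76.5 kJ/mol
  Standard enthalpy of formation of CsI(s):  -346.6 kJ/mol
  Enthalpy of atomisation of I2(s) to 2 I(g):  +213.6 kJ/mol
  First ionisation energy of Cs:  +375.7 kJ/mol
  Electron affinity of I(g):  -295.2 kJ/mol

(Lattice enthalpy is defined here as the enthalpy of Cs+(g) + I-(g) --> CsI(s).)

U = -610.4 kJ/mol

ΔHf° = 1·ΔHsub + 1·(ΣIE) + 1/2·D(I2) + 1·EA + U
-346.6 = 1·(+76.5) + 1·(+375.7) + 1/2·(+213.6) + 1·(-295.2) + U
U = -346.6 − (+263.8) = -610.4 kJ/mol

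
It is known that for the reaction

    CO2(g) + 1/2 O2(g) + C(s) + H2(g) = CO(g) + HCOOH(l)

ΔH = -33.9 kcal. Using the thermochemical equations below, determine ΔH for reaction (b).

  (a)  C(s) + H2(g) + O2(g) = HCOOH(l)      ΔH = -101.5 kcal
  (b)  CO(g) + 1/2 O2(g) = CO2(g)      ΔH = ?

(a) as written: -101.5 kcal
(b) reversed: contributes −x
-33.9 = (-101.5) − x
x = (-33.9 − (-101.5)) / (-1) = -67.6 kcal

ΔH = -67.6 kcal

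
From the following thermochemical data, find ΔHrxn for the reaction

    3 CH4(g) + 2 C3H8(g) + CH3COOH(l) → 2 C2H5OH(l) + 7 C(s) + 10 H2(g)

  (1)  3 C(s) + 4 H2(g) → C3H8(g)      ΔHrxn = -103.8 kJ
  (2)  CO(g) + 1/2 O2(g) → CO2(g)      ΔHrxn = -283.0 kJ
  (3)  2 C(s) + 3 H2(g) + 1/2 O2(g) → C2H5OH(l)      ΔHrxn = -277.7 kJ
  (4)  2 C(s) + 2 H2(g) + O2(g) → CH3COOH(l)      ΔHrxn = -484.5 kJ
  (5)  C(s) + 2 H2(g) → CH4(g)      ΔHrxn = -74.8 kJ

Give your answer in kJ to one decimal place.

ΔHrxn = 361.1 kJ

(1) reversed and × 2 (C3H8(g) must end up as a reactant; ×2 to match 2 C3H8(g) in the target): (-2)·(-103.8) = +207.6 kJ
(2): not needed (CO2(g) appears nowhere else).
(3) × 2 (×2 to match 2 C2H5OH(l) in the target): (2)·(-277.7) = -555.4 kJ
(4) reversed (CH3COOH(l) must end up as a reactant): +484.5 kJ
(5) reversed and × 3 (CH4(g) must end up as a reactant; ×3 to match 3 CH4(g) in the target): (-3)·(-74.8) = +224.4 kJ
ΔHrxn = (+207.6) + (-555.4) + (+484.5) + (+224.4) = 361.1 kJ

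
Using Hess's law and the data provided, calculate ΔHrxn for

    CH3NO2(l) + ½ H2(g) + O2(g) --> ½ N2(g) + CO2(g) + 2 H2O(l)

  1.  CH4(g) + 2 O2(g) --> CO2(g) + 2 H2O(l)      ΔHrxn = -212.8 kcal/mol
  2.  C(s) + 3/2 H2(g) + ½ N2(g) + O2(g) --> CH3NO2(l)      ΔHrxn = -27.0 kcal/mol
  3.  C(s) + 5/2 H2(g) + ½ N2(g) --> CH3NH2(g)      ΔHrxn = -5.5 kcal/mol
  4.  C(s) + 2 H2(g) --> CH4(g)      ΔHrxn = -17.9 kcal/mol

ΔHrxn = -203.7 kcal/mol

eq. 1 as written (CO2(g) already on the product side): -212.8 kcal/mol
eq. 2 reversed (CH3NO2(l) must end up as a reactant): +27.0 kcal/mol
eq. 3: not needed (CH3NH2(g) appears nowhere else).
eq. 4 as written: -17.9 kcal/mol
Combining the equations, ΔHrxn = (-212.8) + (+27.0) + (-17.9) = -203.7 kcal/mol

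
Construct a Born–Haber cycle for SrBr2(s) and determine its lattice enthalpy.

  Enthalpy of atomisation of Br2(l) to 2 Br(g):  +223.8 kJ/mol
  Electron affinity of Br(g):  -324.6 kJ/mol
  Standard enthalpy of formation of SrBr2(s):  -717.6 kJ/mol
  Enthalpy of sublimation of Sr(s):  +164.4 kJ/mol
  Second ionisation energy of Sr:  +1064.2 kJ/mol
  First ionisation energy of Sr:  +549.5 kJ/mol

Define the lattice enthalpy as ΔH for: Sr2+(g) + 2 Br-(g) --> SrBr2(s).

U = -2070.3 kJ/mol

ΔHf° = 1·ΔHsub + 1·(ΣIE) + 1·D(Br2) + 2·EA + U
-717.6 = 1·(+164.4) + 1·(+1613.7) + 1·(+223.8) + 2·(-324.6) + U
U = -717.6 − (+1352.7) = -2070.3 kJ/mol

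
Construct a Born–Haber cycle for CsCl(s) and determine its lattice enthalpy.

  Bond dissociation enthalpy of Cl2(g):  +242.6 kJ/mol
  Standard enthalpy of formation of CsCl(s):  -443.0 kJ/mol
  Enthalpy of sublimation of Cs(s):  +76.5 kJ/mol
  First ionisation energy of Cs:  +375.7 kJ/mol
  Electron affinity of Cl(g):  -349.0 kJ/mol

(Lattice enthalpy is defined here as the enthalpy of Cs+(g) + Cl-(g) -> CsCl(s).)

U = -667.5 kJ/mol

ΔHf° = 1·ΔHsub + 1·(ΣIE) + 1/2·D(Cl2) + 1·EA + U
-443.0 = 1·(+76.5) + 1·(+375.7) + 1/2·(+242.6) + 1·(-349.0) + U
U = -443.0 − (+224.5) = -667.5 kJ/mol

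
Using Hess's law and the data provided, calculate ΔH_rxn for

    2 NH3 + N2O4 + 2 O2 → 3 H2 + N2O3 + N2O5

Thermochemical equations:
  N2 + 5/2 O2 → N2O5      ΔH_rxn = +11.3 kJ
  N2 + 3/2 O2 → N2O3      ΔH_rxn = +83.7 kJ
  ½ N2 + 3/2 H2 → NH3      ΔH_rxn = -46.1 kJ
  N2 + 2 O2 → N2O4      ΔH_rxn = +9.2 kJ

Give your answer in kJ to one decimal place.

ΔH_rxn = 178.0 kJ

equation 1 as written (N2O5 already on the product side): +11.3 kJ
equation 2 as written (N2O3 already on the product side): +83.7 kJ
equation 3 reversed and × 2 (NH3 must end up as a reactant; ×2 to match 2 NH3 in the target): (-2)·(-46.1) = +92.2 kJ
equation 4 reversed (N2O4 must end up as a reactant): -9.2 kJ
Since enthalpy is a state function, ΔH_rxn = (1)·(+11.3) + (1)·(+83.7) + (-2)·(-46.1) + (-1)·(+9.2) = 178.0 kJ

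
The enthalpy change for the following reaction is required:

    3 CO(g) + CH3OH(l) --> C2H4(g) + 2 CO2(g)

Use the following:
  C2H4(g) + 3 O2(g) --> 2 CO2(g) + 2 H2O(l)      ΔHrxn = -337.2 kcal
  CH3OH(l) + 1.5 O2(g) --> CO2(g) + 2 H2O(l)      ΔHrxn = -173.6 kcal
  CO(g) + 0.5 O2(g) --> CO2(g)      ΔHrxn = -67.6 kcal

ΔHrxn = -39.2 kcal

equation 1 reversed (C2H4(g) must end up as a product): +337.2 kcal
equation 2 as written (CH3OH(l) already on the reactant side): -173.6 kcal
equation 3 × 3 (scale by 3 for the 3 CO(g)): (3)·(-67.6) = -202.8 kcal
ΔHrxn = (+337.2) + (-173.6) + (-202.8) = -39.2 kcal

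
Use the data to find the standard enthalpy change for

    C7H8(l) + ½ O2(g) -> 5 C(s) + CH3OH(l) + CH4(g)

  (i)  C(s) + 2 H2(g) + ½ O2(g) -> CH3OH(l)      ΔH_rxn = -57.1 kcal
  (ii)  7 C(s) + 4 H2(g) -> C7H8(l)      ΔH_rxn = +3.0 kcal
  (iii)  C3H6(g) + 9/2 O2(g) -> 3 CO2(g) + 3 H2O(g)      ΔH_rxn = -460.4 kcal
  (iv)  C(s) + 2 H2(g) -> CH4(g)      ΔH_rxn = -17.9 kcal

ΔH_rxn = -78.0 kcal

(i) as written: -57.1 kcal
(ii) reversed: -3.0 kcal
(iii): not needed.
(iv) as written: -17.9 kcal
ΔH_rxn = (1)·(-57.1) + (-1)·(+3.0) + (1)·(-17.9) = -78.0 kcal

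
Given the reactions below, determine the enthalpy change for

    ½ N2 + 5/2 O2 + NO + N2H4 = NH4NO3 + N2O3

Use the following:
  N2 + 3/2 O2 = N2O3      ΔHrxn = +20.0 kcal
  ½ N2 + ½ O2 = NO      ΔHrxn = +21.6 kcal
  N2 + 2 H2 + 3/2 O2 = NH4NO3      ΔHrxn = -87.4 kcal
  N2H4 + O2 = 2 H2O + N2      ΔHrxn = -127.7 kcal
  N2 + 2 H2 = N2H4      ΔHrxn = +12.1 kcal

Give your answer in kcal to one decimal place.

ΔHrxn = -101.1 kcal

equation 1 as written: +20.0 kcal
equation 2 reversed: -21.6 kcal
equation 3 as written: -87.4 kcal
equation 4: not needed.
equation 5 reversed: -12.1 kcal
Combining the equations, ΔHrxn = (+20.0) + (-21.6) + (-87.4) + (-12.1) = -101.1 kcal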